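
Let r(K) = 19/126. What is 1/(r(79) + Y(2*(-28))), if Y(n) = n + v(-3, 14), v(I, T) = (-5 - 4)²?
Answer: 126/3169 ≈ 0.039760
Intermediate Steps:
v(I, T) = 81 (v(I, T) = (-9)² = 81)
r(K) = 19/126 (r(K) = 19*(1/126) = 19/126)
Y(n) = 81 + n (Y(n) = n + 81 = 81 + n)
1/(r(79) + Y(2*(-28))) = 1/(19/126 + (81 + 2*(-28))) = 1/(19/126 + (81 - 56)) = 1/(19/126 + 25) = 1/(3169/126) = 126/3169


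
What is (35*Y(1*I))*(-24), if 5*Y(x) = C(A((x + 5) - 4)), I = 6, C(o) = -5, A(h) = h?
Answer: 840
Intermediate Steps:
Y(x) = -1 (Y(x) = (⅕)*(-5) = -1)
(35*Y(1*I))*(-24) = (35*(-1))*(-24) = -35*(-24) = 840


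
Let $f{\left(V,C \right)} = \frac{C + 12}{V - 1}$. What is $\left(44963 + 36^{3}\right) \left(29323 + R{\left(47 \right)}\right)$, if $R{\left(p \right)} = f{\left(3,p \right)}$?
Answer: $\frac{5378493395}{2} \approx 2.6892 \cdot 10^{9}$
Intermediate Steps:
$f{\left(V,C \right)} = \frac{12 + C}{-1 + V}$
$R{\left(p \right)} = 6 + \frac{p}{2}$ ($R{\left(p \right)} = \frac{12 + p}{-1 + 3} = \frac{12 + p}{2} = 6 + \frac{p}{2}$)
$\left(44963 + 36^{3}\right) \left(29323 + R{\left(47 \right)}\right) = \left(44963 + 36^{3}\right) \left(29323 + \left(6 + \frac{1}{2} \cdot 47\right)\right) = \left(44963 + 46656\right) \left(29323 + \left(6 + \frac{47}{2}\right)\right) = 91619 \left(29323 + \frac{59}{2}\right) = 91619 \cdot \frac{58705}{2} = \frac{5378493395}{2}$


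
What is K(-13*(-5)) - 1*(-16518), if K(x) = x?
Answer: 16583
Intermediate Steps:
K(-13*(-5)) - 1*(-16518) = -13*(-5) - 1*(-16518) = 65 + 16518 = 16583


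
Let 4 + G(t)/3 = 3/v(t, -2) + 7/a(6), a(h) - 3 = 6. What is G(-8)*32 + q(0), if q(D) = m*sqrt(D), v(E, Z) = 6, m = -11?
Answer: -784/3 ≈ -261.33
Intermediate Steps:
a(h) = 9 (a(h) = 3 + 6 = 9)
q(D) = -11*sqrt(D)
G(t) = -49/6 (G(t) = -12 + 3*(3/6 + 7/9) = -12 + 3*(3*(1/6) + 7*(1/9)) = -12 + 3*(1/2 + 7/9) = -12 + 3*(23/18) = -12 + 23/6 = -49/6)
G(-8)*32 + q(0) = -49/6*32 - 11*sqrt(0) = -784/3 - 11*0 = -784/3 + 0 = -784/3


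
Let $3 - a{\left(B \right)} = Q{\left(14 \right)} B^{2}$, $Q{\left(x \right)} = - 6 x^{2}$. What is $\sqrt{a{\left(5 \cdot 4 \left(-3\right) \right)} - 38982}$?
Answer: $3 \sqrt{466069} \approx 2048.1$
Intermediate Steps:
$a{\left(B \right)} = 3 + 1176 B^{2}$ ($a{\left(B \right)} = 3 - - 6 \cdot 14^{2} B^{2} = 3 - \left(-6\right) 196 B^{2} = 3 - - 1176 B^{2} = 3 + 1176 B^{2}$)
$\sqrt{a{\left(5 \cdot 4 \left(-3\right) \right)} - 38982} = \sqrt{\left(3 + 1176 \left(5 \cdot 4 \left(-3\right)\right)^{2}\right) - 38982} = \sqrt{\left(3 + 1176 \left(20 \left(-3\right)\right)^{2}\right) - 38982} = \sqrt{\left(3 + 1176 \left(-60\right)^{2}\right) - 38982} = \sqrt{\left(3 + 1176 \cdot 3600\right) - 38982} = \sqrt{\left(3 + 4233600\right) - 38982} = \sqrt{4233603 - 38982} = \sqrt{4194621} = 3 \sqrt{466069}$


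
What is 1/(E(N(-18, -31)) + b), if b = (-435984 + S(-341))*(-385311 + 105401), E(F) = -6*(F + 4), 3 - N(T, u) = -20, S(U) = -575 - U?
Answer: 1/122101780218 ≈ 8.1899e-12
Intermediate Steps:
N(T, u) = 23 (N(T, u) = 3 - 1*(-20) = 3 + 20 = 23)
E(F) = -24 - 6*F (E(F) = -6*(4 + F) = -24 - 6*F)
b = 122101780380 (b = (-435984 + (-575 - 1*(-341)))*(-385311 + 105401) = (-435984 + (-575 + 341))*(-279910) = (-435984 - 234)*(-279910) = -436218*(-279910) = 122101780380)
1/(E(N(-18, -31)) + b) = 1/((-24 - 6*23) + 122101780380) = 1/((-24 - 138) + 122101780380) = 1/(-162 + 122101780380) = 1/122101780218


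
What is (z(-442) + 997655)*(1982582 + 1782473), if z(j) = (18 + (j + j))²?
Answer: 6579851533605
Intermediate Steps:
z(j) = (18 + 2*j)²
(z(-442) + 997655)*(1982582 + 1782473) = (4*(9 - 442)² + 997655)*(1982582 + 1782473) = (4*(-433)² + 997655)*3765055 = (4*187489 + 997655)*3765055 = (749956 + 997655)*3765055 = 1747611*3765055 = 6579851533605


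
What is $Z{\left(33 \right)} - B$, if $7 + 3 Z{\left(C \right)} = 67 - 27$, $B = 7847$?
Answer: $-7836$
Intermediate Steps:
$Z{\left(C \right)} = 11$ ($Z{\left(C \right)} = - \frac{7}{3} + \frac{67 - 27}{3} = - \frac{7}{3} + \frac{1}{3} \cdot 40 = - \frac{7}{3} + \frac{40}{3} = 11$)
$Z{\left(33 \right)} - B = 11 - 7847 = -7836$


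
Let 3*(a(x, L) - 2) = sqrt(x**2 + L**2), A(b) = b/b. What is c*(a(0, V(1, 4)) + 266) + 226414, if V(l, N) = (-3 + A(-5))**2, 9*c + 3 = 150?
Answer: 2077318/9 ≈ 2.3081e+5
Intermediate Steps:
c = 49/3 (c = -1/3 + (1/9)*150 = -1/3 + 50/3 = 49/3 ≈ 16.333)
A(b) = 1
V(l, N) = 4 (V(l, N) = (-3 + 1)**2 = (-2)**2 = 4)
a(x, L) = 2 + sqrt(L**2 + x**2)/3 (a(x, L) = 2 + sqrt(x**2 + L**2)/3 = 2 + sqrt(L**2 + x**2)/3)
c*(a(0, V(1, 4)) + 266) + 226414 = 49*((2 + sqrt(4**2 + 0**2)/3) + 266)/3 + 226414 = 49*((2 + sqrt(16 + 0)/3) + 266)/3 + 226414 = 49*((2 + sqrt(16)/3) + 266)/3 + 226414 = 49*((2 + (1/3)*4) + 266)/3 + 226414 = 49*((2 + 4/3) + 266)/3 + 226414 = 49*(10/3 + 266)/3 + 226414 = (49/3)*(808/3) + 226414 = 39592/9 + 226414 = 2077318/9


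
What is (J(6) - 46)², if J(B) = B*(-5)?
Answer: 5776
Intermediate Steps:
J(B) = -5*B
(J(6) - 46)² = (-5*6 - 46)² = (-30 - 46)² = (-76)² = 5776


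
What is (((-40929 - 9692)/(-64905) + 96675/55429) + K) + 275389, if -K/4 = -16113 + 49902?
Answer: 504514020146369/3597619245 ≈ 1.4024e+5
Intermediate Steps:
K = -135156 (K = -4*(-16113 + 49902) = -4*33789 = -135156)
(((-40929 - 9692)/(-64905) + 96675/55429) + K) + 275389 = (((-40929 - 9692)/(-64905) + 96675/55429) - 135156) + 275389 = ((-50621*(-1/64905) + 96675*(1/55429)) - 135156) + 275389 = ((50621/64905 + 96675/55429) - 135156) + 275389 = (9080562284/3597619245 - 135156) + 275389 = -486230746114936/3597619245 + 275389 = 504514020146369/3597619245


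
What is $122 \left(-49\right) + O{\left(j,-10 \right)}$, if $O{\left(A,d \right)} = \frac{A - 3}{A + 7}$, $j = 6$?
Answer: $- \frac{77711}{13} \approx -5977.8$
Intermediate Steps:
$O{\left(A,d \right)} = \frac{-3 + A}{7 + A}$
$122 \left(-49\right) + O{\left(j,-10 \right)} = 122 \left(-49\right) + \frac{-3 + 6}{7 + 6} = -5978 + \frac{1}{13} \cdot 3 = -5978 + \frac{3}{13} = - \frac{77711}{13}$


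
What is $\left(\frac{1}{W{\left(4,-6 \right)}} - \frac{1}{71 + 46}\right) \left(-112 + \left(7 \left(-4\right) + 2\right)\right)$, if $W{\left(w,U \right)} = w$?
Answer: $- \frac{2599}{78} \approx -33.32$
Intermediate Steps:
$\left(\frac{1}{W{\left(4,-6 \right)}} - \frac{1}{71 + 46}\right) \left(-112 + \left(7 \left(-4\right) + 2\right)\right) = \left(\frac{1}{4} - \frac{1}{71 + 46}\right) \left(-112 + \left(7 \left(-4\right) + 2\right)\right) = \left(\frac{1}{4} - \frac{1}{117}\right) \left(-112 + \left(-28 + 2\right)\right) = \left(\frac{1}{4} - \frac{1}{117}\right) \left(-112 - 26\right) = \left(\frac{1}{4} - \frac{1}{117}\right) \left(-138\right) = \frac{113}{468} \left(-138\right) = - \frac{2599}{78}$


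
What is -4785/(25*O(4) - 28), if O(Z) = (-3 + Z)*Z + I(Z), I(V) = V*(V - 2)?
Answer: -4785/272 ≈ -17.592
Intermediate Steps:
I(V) = V*(-2 + V)
O(Z) = Z*(-3 + Z) + Z*(-2 + Z) (O(Z) = (-3 + Z)*Z + Z*(-2 + Z) = Z*(-3 + Z) + Z*(-2 + Z))
-4785/(25*O(4) - 28) = -4785/(25*(4*(-5 + 2*4)) - 28) = -4785/(25*(4*(-5 + 8)) - 28) = -4785/(25*(4*3) - 28) = -4785/(25*12 - 28) = -4785/(300 - 28) = -4785/272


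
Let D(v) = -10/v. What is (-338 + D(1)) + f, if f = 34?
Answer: -314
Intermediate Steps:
(-338 + D(1)) + f = (-338 - 10/1) + 34 = (-338 - 10*1) + 34 = (-338 - 10) + 34 = -348 + 34 = -314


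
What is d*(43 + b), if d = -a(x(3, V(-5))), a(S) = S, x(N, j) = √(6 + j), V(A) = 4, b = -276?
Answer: 233*√10 ≈ 736.81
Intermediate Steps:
d = -√10 (d = -√(6 + 4) = -√10 ≈ -3.1623)
d*(43 + b) = (-√10)*(43 - 276) = -√10*(-233) = 233*√10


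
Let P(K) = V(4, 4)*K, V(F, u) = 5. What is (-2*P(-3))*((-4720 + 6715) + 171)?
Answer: 64980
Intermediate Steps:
P(K) = 5*K
(-2*P(-3))*((-4720 + 6715) + 171) = (-10*(-3))*((-4720 + 6715) + 171) = (-2*(-15))*(1995 + 171) = 30*2166 = 64980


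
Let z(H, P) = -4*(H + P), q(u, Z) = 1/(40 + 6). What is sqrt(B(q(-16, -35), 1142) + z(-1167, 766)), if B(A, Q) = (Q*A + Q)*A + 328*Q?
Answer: sqrt(796050554)/46 ≈ 613.36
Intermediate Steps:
q(u, Z) = 1/46
B(A, Q) = 328*Q + A*(Q + A*Q) (B(A, Q) = (A*Q + Q)*A + 328*Q = (Q + A*Q)*A + 328*Q = A*(Q + A*Q) + 328*Q = 328*Q + A*(Q + A*Q))
z(H, P) = -4*H - 4*P
sqrt(B(q(-16, -35), 1142) + z(-1167, 766)) = sqrt(1142*(328 + 1/46 + (1/46)**2) + (-4*(-1167) - 4*766)) = sqrt(1142*(328 + 1/46 + 1/2116) + (4668 - 3064)) = sqrt(1142*(694095/2116) + 1604) = sqrt(396328245/1058 + 1604) = sqrt(398025277/1058) = sqrt(796050554)/46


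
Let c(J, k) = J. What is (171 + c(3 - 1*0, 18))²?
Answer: 30276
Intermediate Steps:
(171 + c(3 - 1*0, 18))² = (171 + (3 - 1*0))² = (171 + (3 + 0))² = (171 + 3)² = 174² = 30276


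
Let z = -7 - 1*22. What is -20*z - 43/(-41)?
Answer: 23823/41 ≈ 581.05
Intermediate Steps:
z = -29 (z = -7 - 22 = -29)
-20*z - 43/(-41) = -20*(-29) - 43/(-41) = 580 - 43*(-1/41) = 580 + 43/41 = 23823/41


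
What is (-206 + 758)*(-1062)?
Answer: -586224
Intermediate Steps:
(-206 + 758)*(-1062) = 552*(-1062) = -586224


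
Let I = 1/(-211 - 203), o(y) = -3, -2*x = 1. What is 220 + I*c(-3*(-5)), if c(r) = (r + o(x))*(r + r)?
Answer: 5040/23 ≈ 219.13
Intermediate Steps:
x = -1/2 (x = -1/2*1 = -1/2 ≈ -0.50000)
I = -1/414 (I = 1/(-414) = -1/414 ≈ -0.0024155)
c(r) = 2*r*(-3 + r) (c(r) = (r - 3)*(r + r) = (-3 + r)*(2*r) = 2*r*(-3 + r))
220 + I*c(-3*(-5)) = 220 - (-3*(-5))*(-3 - 3*(-5))/207 = 220 - 15*(-3 + 15)/207 = 220 - 15*12/207 = 220 - 1/414*360 = 220 - 20/23 = 5040/23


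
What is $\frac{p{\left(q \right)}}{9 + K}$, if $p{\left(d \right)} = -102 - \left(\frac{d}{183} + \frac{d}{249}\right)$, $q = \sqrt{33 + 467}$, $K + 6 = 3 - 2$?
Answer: $- \frac{51}{2} - \frac{120 \sqrt{5}}{5063} \approx -25.553$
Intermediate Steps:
$K = -5$ ($K = -6 + \left(3 - 2\right) = -6 + 1 = -5$)
$q = 10 \sqrt{5}$ ($q = \sqrt{500} = 10 \sqrt{5} \approx 22.361$)
$p{\left(d \right)} = -102 - \frac{48 d}{5063}$ ($p{\left(d \right)} = -102 - \left(d \frac{1}{183} + d \frac{1}{249}\right) = -102 - \left(\frac{d}{183} + \frac{d}{249}\right) = -102 - \frac{48 d}{5063}$)
$\frac{p{\left(q \right)}}{9 + K} = \frac{-102 - \frac{48 \cdot 10 \sqrt{5}}{5063}}{9 - 5} = \frac{-102 - \frac{480 \sqrt{5}}{5063}}{4} = \left(-102 - \frac{480 \sqrt{5}}{5063}\right) \frac{1}{4} = - \frac{51}{2} - \frac{120 \sqrt{5}}{5063}$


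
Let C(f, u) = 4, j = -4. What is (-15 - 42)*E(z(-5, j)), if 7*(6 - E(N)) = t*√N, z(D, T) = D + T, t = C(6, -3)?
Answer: -342 + 684*I/7 ≈ -342.0 + 97.714*I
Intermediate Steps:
t = 4
E(N) = 6 - 4*√N/7
(-15 - 42)*E(z(-5, j)) = (-15 - 42)*(6 - 4*√(-5 - 4)/7) = -57*(6 - 12*I/7) = -342 + 684*I/7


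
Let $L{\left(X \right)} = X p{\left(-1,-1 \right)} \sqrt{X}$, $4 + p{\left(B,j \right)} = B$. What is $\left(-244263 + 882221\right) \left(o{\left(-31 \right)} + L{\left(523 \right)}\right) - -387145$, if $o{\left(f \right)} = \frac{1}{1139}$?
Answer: $\frac{441596113}{1139} - 1668260170 \sqrt{523} \approx -3.8151 \cdot 10^{10}$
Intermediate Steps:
$p{\left(B,j \right)} = -4 + B$
$o{\left(f \right)} = \frac{1}{1139}$
$L{\left(X \right)} = - 5 X^{\frac{3}{2}}$ ($L{\left(X \right)} = X \left(-4 - 1\right) \sqrt{X} = X \left(-5\right) \sqrt{X} = - 5 X \sqrt{X} = - 5 X^{\frac{3}{2}}$)
$\left(-244263 + 882221\right) \left(o{\left(-31 \right)} + L{\left(523 \right)}\right) - -387145 = \left(-244263 + 882221\right) \left(\frac{1}{1139} - 5 \cdot 523^{\frac{3}{2}}\right) - -387145 = 637958 \left(\frac{1}{1139} - 5 \cdot 523 \sqrt{523}\right) + 387145 = 637958 \left(\frac{1}{1139} - 2615 \sqrt{523}\right) + 387145 = \left(\frac{637958}{1139} - 1668260170 \sqrt{523}\right) + 387145 = \frac{441596113}{1139} - 1668260170 \sqrt{523}$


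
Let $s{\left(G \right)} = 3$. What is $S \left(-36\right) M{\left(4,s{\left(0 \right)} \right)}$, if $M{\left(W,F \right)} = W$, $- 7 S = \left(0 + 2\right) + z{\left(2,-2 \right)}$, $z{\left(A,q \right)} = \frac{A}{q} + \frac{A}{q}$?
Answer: $0$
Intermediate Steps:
$z{\left(A,q \right)} = \frac{2 A}{q}$
$S = 0$ ($S = - \frac{\left(0 + 2\right) + 2 \cdot 2 \frac{1}{-2}}{7} = - \frac{2 + 2 \cdot 2 \left(- \frac{1}{2}\right)}{7} = - \frac{2 - 2}{7} = \left(- \frac{1}{7}\right) 0 = 0$)
$S \left(-36\right) M{\left(4,s{\left(0 \right)} \right)} = 0 \left(-36\right) 4 = 0 \cdot 4 = 0$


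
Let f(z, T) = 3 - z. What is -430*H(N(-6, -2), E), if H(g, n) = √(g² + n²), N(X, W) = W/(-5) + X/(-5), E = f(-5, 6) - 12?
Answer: -344*√29 ≈ -1852.5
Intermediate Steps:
E = -4 (E = (3 - 1*(-5)) - 12 = (3 + 5) - 12 = 8 - 12 = -4)
N(X, W) = -W/5 - X/5 (N(X, W) = W*(-⅕) + X*(-⅕) = -W/5 - X/5)
-430*H(N(-6, -2), E) = -430*√((-⅕*(-2) - ⅕*(-6))² + (-4)²) = -430*√((⅖ + 6/5)² + 16) = -430*√((8/5)² + 16) = -430*√(64/25 + 16) = -344*√29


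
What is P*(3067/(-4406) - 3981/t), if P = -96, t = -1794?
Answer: -96304704/658697 ≈ -146.20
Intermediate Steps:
P*(3067/(-4406) - 3981/t) = -96*(3067/(-4406) - 3981/(-1794)) = -96*(3067*(-1/4406) - 3981*(-1/1794)) = -96*(-3067/4406 + 1327/598) = -96*1003174/658697 = -96304704/658697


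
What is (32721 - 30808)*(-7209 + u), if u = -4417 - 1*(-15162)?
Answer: 6764368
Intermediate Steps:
u = 10745 (u = -4417 + 15162 = 10745)
(32721 - 30808)*(-7209 + u) = (32721 - 30808)*(-7209 + 10745) = 1913*3536 = 6764368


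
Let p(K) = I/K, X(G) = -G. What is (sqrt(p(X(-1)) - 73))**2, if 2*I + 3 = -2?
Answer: -151/2 ≈ -75.500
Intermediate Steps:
I = -5/2 (I = -3/2 + (1/2)*(-2) = -3/2 - 1 = -5/2 ≈ -2.5000)
p(K) = -5/(2*K)
(sqrt(p(X(-1)) - 73))**2 = (sqrt(-5/(2*((-1*(-1)))) - 73))**2 = (sqrt(-5/2/1 - 73))**2 = (sqrt(-5/2*1 - 73))**2 = (sqrt(-5/2 - 73))**2 = (sqrt(-151/2))**2 = (I*sqrt(302)/2)**2 = -151/2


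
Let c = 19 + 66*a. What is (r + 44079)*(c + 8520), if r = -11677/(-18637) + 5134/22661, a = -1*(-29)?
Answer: 11446882993081422/24843121 ≈ 4.6077e+8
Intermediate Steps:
a = 29
c = 1933 (c = 19 + 66*29 = 19 + 1914 = 1933)
r = 21193815/24843121 (r = -11677*(-1/18637) + 5134*(1/22661) = 11677/18637 + 302/1333 = 21193815/24843121 ≈ 0.85311)
(r + 44079)*(c + 8520) = (21193815/24843121 + 44079)*(1933 + 8520) = (1095081124374/24843121)*10453 = 11446882993081422/24843121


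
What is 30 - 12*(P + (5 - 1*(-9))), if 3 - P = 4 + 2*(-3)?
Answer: -198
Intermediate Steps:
P = 5 (P = 3 - (4 + 2*(-3)) = 3 - (4 - 6) = 3 - 1*(-2) = 3 + 2 = 5)
30 - 12*(P + (5 - 1*(-9))) = 30 - 12*(5 + (5 - 1*(-9))) = 30 - 12*(5 + (5 + 9)) = 30 - 12*(5 + 14) = 30 - 12*19 = 30 - 228 = -198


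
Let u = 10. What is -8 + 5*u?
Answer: 42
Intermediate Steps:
-8 + 5*u = -8 + 5*10 = -8 + 50 = 42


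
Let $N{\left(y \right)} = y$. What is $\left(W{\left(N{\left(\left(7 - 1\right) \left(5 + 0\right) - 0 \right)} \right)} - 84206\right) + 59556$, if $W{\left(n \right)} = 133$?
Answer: $-24517$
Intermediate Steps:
$\left(W{\left(N{\left(\left(7 - 1\right) \left(5 + 0\right) - 0 \right)} \right)} - 84206\right) + 59556 = \left(133 - 84206\right) + 59556 = -84073 + 59556 = -24517$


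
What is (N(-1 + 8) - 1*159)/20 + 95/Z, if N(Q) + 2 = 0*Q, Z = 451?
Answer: -70711/9020 ≈ -7.8394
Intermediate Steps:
N(Q) = -2 (N(Q) = -2 + 0*Q = -2 + 0 = -2)
(N(-1 + 8) - 1*159)/20 + 95/Z = (-2 - 1*159)/20 + 95/451 = (-2 - 159)*(1/20) + 95*(1/451) = -161*1/20 + 95/451 = -161/20 + 95/451 = -70711/9020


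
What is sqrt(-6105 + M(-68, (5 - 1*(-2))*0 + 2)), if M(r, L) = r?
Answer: I*sqrt(6173) ≈ 78.568*I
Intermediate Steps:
sqrt(-6105 + M(-68, (5 - 1*(-2))*0 + 2)) = sqrt(-6105 - 68) = sqrt(-6173) = I*sqrt(6173)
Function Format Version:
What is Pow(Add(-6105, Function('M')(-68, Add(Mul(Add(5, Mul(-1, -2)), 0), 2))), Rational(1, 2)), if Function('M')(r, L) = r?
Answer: Mul(I, Pow(6173, Rational(1, 2))) ≈ Mul(78.568, I)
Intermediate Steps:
Pow(Add(-6105, Function('M')(-68, Add(Mul(Add(5, Mul(-1, -2)), 0), 2))), Rational(1, 2)) = Pow(Add(-6105, -68), Rational(1, 2)) = Pow(-6173, Rational(1, 2)) = Mul(I, Pow(6173, Rational(1, 2)))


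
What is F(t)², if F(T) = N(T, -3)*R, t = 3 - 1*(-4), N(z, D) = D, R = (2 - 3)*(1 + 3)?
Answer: 144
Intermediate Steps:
R = -4 (R = -1*4 = -4)
t = 7 (t = 3 + 4 = 7)
F(T) = 12 (F(T) = -3*(-4) = 12)
F(t)² = 12² = 144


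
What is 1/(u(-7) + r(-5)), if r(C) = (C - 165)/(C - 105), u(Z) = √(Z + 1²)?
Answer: 187/1015 - 121*I*√6/1015 ≈ 0.18424 - 0.29201*I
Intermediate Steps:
u(Z) = √(1 + Z) (u(Z) = √(Z + 1) = √(1 + Z))
r(C) = (-165 + C)/(-105 + C)
1/(u(-7) + r(-5)) = 1/(√(1 - 7) + (-165 - 5)/(-105 - 5)) = 1/(√(-6) - 170/(-110)) = 1/(I*√6 - 1/110*(-170)) = 1/(I*√6 + 17/11) = 1/(17/11 + I*√6)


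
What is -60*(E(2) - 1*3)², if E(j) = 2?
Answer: -60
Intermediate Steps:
-60*(E(2) - 1*3)² = -60*(2 - 1*3)² = -60*(2 - 3)² = -60*(-1)² = -60*1 = -60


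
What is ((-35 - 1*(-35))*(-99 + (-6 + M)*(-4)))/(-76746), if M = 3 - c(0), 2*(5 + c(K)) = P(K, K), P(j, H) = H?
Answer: 0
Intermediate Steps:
c(K) = -5 + K/2
M = 8 (M = 3 - (-5 + (½)*0) = 3 - (-5 + 0) = 3 - 1*(-5) = 3 + 5 = 8)
((-35 - 1*(-35))*(-99 + (-6 + M)*(-4)))/(-76746) = ((-35 - 1*(-35))*(-99 + (-6 + 8)*(-4)))/(-76746) = ((-35 + 35)*(-99 + 2*(-4)))*(-1/76746) = (0*(-99 - 8))*(-1/76746) = (0*(-107))*(-1/76746) = 0*(-1/76746) = 0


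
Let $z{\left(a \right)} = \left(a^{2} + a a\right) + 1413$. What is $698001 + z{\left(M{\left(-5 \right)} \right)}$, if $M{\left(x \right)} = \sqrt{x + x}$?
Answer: $699394$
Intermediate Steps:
$M{\left(x \right)} = \sqrt{2} \sqrt{x}$ ($M{\left(x \right)} = \sqrt{2 x} = \sqrt{2} \sqrt{x}$)
$z{\left(a \right)} = 1413 + 2 a^{2}$ ($z{\left(a \right)} = \left(a^{2} + a^{2}\right) + 1413 = 2 a^{2} + 1413 = 1413 + 2 a^{2}$)
$698001 + z{\left(M{\left(-5 \right)} \right)} = 698001 + \left(1413 + 2 \left(\sqrt{2} \sqrt{-5}\right)^{2}\right) = 698001 + \left(1413 + 2 \left(\sqrt{2} i \sqrt{5}\right)^{2}\right) = 698001 + \left(1413 + 2 \left(i \sqrt{10}\right)^{2}\right) = 698001 + \left(1413 + 2 \left(-10\right)\right) = 698001 + \left(1413 - 20\right) = 698001 + 1393 = 699394$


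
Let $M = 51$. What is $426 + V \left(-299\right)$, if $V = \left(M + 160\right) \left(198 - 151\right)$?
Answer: $-2964757$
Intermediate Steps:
$V = 9917$ ($V = \left(51 + 160\right) \left(198 - 151\right) = 211 \cdot 47 = 9917$)
$426 + V \left(-299\right) = 426 + 9917 \left(-299\right) = 426 - 2965183 = -2964757$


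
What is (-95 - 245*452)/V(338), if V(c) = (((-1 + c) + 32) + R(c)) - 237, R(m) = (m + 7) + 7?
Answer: -110835/484 ≈ -229.00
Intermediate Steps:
R(m) = 14 + m (R(m) = (7 + m) + 7 = 14 + m)
V(c) = -192 + 2*c (V(c) = (((-1 + c) + 32) + (14 + c)) - 237 = ((31 + c) + (14 + c)) - 237 = (45 + 2*c) - 237 = -192 + 2*c)
(-95 - 245*452)/V(338) = (-95 - 245*452)/(-192 + 2*338) = (-95 - 110740)/(-192 + 676) = -110835/484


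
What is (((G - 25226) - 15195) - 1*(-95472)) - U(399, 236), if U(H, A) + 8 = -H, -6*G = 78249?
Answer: 84833/2 ≈ 42417.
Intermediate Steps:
G = -26083/2 (G = -1/6*78249 = -26083/2 ≈ -13042.)
U(H, A) = -8 - H
(((G - 25226) - 15195) - 1*(-95472)) - U(399, 236) = (((-26083/2 - 25226) - 15195) - 1*(-95472)) - (-8 - 1*399) = ((-76535/2 - 15195) + 95472) - (-8 - 399) = (-106925/2 + 95472) - 1*(-407) = 84019/2 + 407 = 84833/2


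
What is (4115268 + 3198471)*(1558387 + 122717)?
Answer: 12295155887856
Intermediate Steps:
(4115268 + 3198471)*(1558387 + 122717) = 7313739*1681104 = 12295155887856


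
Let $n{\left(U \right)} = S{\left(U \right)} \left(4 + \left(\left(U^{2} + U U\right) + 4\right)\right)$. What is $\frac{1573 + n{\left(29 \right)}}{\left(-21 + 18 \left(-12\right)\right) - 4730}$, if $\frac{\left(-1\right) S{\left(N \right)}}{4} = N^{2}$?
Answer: $\frac{5683587}{4967} \approx 1144.3$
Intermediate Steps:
$S{\left(N \right)} = - 4 N^{2}$
$n{\left(U \right)} = - 4 U^{2} \left(8 + 2 U^{2}\right)$ ($n{\left(U \right)} = - 4 U^{2} \left(4 + \left(\left(U^{2} + U U\right) + 4\right)\right) = - 4 U^{2} \left(4 + \left(\left(U^{2} + U^{2}\right) + 4\right)\right) = - 4 U^{2} \left(4 + \left(2 U^{2} + 4\right)\right) = - 4 U^{2} \left(4 + \left(4 + 2 U^{2}\right)\right) = - 4 U^{2} \left(8 + 2 U^{2}\right)$)
$\frac{1573 + n{\left(29 \right)}}{\left(-21 + 18 \left(-12\right)\right) - 4730} = \frac{1573 + 8 \cdot 29^{2} \left(-4 - 29^{2}\right)}{\left(-21 + 18 \left(-12\right)\right) - 4730} = \frac{1573 + 8 \cdot 841 \left(-4 - 841\right)}{\left(-21 - 216\right) - 4730} = \frac{1573 + 8 \cdot 841 \left(-4 - 841\right)}{-237 - 4730} = \frac{1573 + 8 \cdot 841 \left(-845\right)}{-4967} = \left(1573 - 5685160\right) \left(- \frac{1}{4967}\right) = \left(-5683587\right) \left(- \frac{1}{4967}\right) = \frac{5683587}{4967}$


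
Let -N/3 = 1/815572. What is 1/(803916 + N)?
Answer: 815572/655651379949 ≈ 1.2439e-6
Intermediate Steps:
N = -3/815572 ≈ -3.6784e-6
1/(803916 + N) = 1/(803916 - 3/815572) = 1/(655651379949/815572) = 815572/655651379949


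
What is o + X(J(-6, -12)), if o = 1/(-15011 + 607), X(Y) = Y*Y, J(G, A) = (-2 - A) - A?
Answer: 6971535/14404 ≈ 484.00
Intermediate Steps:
J(G, A) = -2 - 2*A
X(Y) = Y²
o = -1/14404 (o = 1/(-14404) = -1/14404 ≈ -6.9425e-5)
o + X(J(-6, -12)) = -1/14404 + (-2 - 2*(-12))² = -1/14404 + (-2 + 24)² = -1/14404 + 22² = -1/14404 + 484 = 6971535/14404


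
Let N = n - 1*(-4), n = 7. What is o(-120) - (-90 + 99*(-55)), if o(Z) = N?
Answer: 5546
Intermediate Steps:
N = 11 (N = 7 - 1*(-4) = 7 + 4 = 11)
o(Z) = 11
o(-120) - (-90 + 99*(-55)) = 11 - (-90 + 99*(-55)) = 11 - (-90 - 5445) = 11 - 1*(-5535) = 11 + 5535 = 5546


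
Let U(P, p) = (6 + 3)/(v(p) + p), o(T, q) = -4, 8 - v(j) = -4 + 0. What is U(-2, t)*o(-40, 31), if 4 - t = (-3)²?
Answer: -36/7 ≈ -5.1429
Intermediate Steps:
v(j) = 12 (v(j) = 8 - (-4 + 0) = 8 - 1*(-4) = 8 + 4 = 12)
t = -5 (t = 4 - 1*(-3)² = 4 - 1*9 = 4 - 9 = -5)
U(P, p) = 9/(12 + p) (U(P, p) = (6 + 3)/(12 + p) = 9/(12 + p))
U(-2, t)*o(-40, 31) = (9/(12 - 5))*(-4) = (9/7)*(-4) = -36/7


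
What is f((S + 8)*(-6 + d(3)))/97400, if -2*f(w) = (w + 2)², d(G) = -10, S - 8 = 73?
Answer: -505521/48700 ≈ -10.380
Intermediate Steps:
S = 81 (S = 8 + 73 = 81)
f(w) = -(2 + w)²/2 (f(w) = -(w + 2)²/2 = -(2 + w)²/2)
f((S + 8)*(-6 + d(3)))/97400 = -(2 + (81 + 8)*(-6 - 10))²/2/97400 = -(2 + 89*(-16))²/2*(1/97400) = -(2 - 1424)²/2*(1/97400) = -½*(-1422)²*(1/97400) = -½*2022084*(1/97400) = -1011042*1/97400 = -505521/48700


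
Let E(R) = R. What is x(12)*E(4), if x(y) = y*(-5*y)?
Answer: -2880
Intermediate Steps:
x(y) = -5*y**2
x(12)*E(4) = -5*12**2*4 = -5*144*4 = -720*4 = -2880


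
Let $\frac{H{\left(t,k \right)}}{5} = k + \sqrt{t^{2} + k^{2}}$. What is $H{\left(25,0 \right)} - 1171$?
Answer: $-1046$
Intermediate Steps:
$H{\left(t,k \right)} = 5 k + 5 \sqrt{k^{2} + t^{2}}$ ($H{\left(t,k \right)} = 5 \left(k + \sqrt{t^{2} + k^{2}}\right) = 5 \left(k + \sqrt{k^{2} + t^{2}}\right) = 5 k + 5 \sqrt{k^{2} + t^{2}}$)
$H{\left(25,0 \right)} - 1171 = \left(5 \cdot 0 + 5 \sqrt{0^{2} + 25^{2}}\right) - 1171 = \left(0 + 5 \sqrt{0 + 625}\right) - 1171 = \left(0 + 5 \sqrt{625}\right) - 1171 = \left(0 + 5 \cdot 25\right) - 1171 = \left(0 + 125\right) - 1171 = 125 - 1171 = -1046$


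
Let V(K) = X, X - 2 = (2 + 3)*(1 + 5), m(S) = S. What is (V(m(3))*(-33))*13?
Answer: -13728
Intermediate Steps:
X = 32 (X = 2 + (2 + 3)*(1 + 5) = 2 + 5*6 = 2 + 30 = 32)
V(K) = 32
(V(m(3))*(-33))*13 = (32*(-33))*13 = -1056*13 = -13728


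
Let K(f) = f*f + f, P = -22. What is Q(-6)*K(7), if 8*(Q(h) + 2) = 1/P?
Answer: -2471/22 ≈ -112.32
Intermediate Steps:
Q(h) = -353/176 (Q(h) = -2 + (⅛)/(-22) = -2 + (⅛)*(-1/22) = -2 - 1/176 = -353/176)
K(f) = f + f² (K(f) = f² + f = f + f²)
Q(-6)*K(7) = -2471*(1 + 7)/176 = -2471*8/176 = -353/176*56 = -2471/22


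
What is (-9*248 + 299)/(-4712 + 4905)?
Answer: -1933/193 ≈ -10.016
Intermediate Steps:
(-9*248 + 299)/(-4712 + 4905) = (-2232 + 299)/193 = -1933*1/193 = -1933/193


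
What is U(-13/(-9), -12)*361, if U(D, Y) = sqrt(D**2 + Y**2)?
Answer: 361*sqrt(11833)/9 ≈ 4363.3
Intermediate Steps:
U(-13/(-9), -12)*361 = sqrt((-13/(-9))**2 + (-12)**2)*361 = sqrt((-13*(-1/9))**2 + 144)*361 = sqrt((13/9)**2 + 144)*361 = sqrt(169/81 + 144)*361 = sqrt(11833/81)*361 = (sqrt(11833)/9)*361 = 361*sqrt(11833)/9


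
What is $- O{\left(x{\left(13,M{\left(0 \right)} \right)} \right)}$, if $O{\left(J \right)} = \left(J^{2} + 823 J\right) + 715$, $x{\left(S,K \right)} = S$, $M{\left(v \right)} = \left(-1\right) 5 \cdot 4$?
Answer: $-11583$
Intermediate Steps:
$M{\left(v \right)} = -20$ ($M{\left(v \right)} = \left(-5\right) 4 = -20$)
$O{\left(J \right)} = 715 + J^{2} + 823 J$
$- O{\left(x{\left(13,M{\left(0 \right)} \right)} \right)} = - (715 + 13^{2} + 823 \cdot 13) = - (715 + 169 + 10699) = \left(-1\right) 11583 = -11583$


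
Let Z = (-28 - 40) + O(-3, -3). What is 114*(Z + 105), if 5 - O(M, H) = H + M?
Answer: 5472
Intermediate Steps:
O(M, H) = 5 - H - M (O(M, H) = 5 - (H + M) = 5 + (-H - M) = 5 - H - M)
Z = -57 (Z = (-28 - 40) + (5 - 1*(-3) - 1*(-3)) = -68 + (5 + 3 + 3) = -68 + 11 = -57)
114*(Z + 105) = 114*(-57 + 105) = 114*48 = 5472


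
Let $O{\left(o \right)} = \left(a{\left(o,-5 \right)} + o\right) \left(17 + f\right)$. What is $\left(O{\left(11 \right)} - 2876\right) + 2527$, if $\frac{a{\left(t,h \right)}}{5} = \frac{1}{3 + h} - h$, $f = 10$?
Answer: $\frac{1111}{2} \approx 555.5$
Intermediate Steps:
$a{\left(t,h \right)} = - 5 h + \frac{5}{3 + h}$ ($a{\left(t,h \right)} = 5 \left(\frac{1}{3 + h} - h\right) = - 5 h + \frac{5}{3 + h}$)
$O{\left(o \right)} = \frac{1215}{2} + 27 o$ ($O{\left(o \right)} = \left(\frac{5 \left(1 - \left(-5\right)^{2} - -15\right)}{3 - 5} + o\right) \left(17 + 10\right) = \left(\frac{5 \left(1 - 25 + 15\right)}{-2} + o\right) 27 = \left(5 \left(- \frac{1}{2}\right) \left(1 - 25 + 15\right) + o\right) 27 = \left(5 \left(- \frac{1}{2}\right) \left(-9\right) + o\right) 27 = \left(\frac{45}{2} + o\right) 27 = \frac{1215}{2} + 27 o$)
$\left(O{\left(11 \right)} - 2876\right) + 2527 = \left(\left(\frac{1215}{2} + 27 \cdot 11\right) - 2876\right) + 2527 = \left(\left(\frac{1215}{2} + 297\right) - 2876\right) + 2527 = \left(\frac{1809}{2} - 2876\right) + 2527 = - \frac{3943}{2} + 2527 = \frac{1111}{2}$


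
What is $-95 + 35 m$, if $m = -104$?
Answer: $-3735$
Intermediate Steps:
$-95 + 35 m = -95 + 35 \left(-104\right) = -95 - 3640 = -3735$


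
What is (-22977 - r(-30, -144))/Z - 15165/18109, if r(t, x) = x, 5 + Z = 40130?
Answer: -340659474/242207875 ≈ -1.4065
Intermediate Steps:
Z = 40125 (Z = -5 + 40130 = 40125)
(-22977 - r(-30, -144))/Z - 15165/18109 = (-22977 - 1*(-144))/40125 - 15165/18109 = (-22977 + 144)*(1/40125) - 15165*1/18109 = -22833*1/40125 - 15165/18109 = -7611/13375 - 15165/18109 = -340659474/242207875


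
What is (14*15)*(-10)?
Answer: -2100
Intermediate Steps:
(14*15)*(-10) = 210*(-10) = -2100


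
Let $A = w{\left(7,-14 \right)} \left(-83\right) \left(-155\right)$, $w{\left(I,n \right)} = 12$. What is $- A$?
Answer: $-154380$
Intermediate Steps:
$A = 154380$ ($A = 12 \left(-83\right) \left(-155\right) = \left(-996\right) \left(-155\right) = 154380$)
$- A = \left(-1\right) 154380 = -154380$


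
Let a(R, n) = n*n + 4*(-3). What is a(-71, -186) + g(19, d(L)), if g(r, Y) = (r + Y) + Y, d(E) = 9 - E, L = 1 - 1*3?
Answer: 34625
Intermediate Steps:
L = -2 (L = 1 - 3 = -2)
a(R, n) = -12 + n² (a(R, n) = n² - 12 = -12 + n²)
g(r, Y) = r + 2*Y (g(r, Y) = (Y + r) + Y = r + 2*Y)
a(-71, -186) + g(19, d(L)) = (-12 + (-186)²) + (19 + 2*(9 - 1*(-2))) = (-12 + 34596) + (19 + 2*(9 + 2)) = 34584 + (19 + 2*11) = 34584 + (19 + 22) = 34584 + 41 = 34625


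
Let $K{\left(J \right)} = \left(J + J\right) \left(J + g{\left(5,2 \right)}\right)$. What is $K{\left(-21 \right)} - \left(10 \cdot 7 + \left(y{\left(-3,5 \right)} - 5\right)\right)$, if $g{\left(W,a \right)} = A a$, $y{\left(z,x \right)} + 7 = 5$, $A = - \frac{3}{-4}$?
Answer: $756$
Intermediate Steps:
$A = \frac{3}{4}$ ($A = \left(-3\right) \left(- \frac{1}{4}\right) = \frac{3}{4} \approx 0.75$)
$y{\left(z,x \right)} = -2$ ($y{\left(z,x \right)} = -7 + 5 = -2$)
$g{\left(W,a \right)} = \frac{3 a}{4}$
$K{\left(J \right)} = 2 J \left(\frac{3}{2} + J\right)$ ($K{\left(J \right)} = \left(J + J\right) \left(J + \frac{3}{4} \cdot 2\right) = 2 J \left(J + \frac{3}{2}\right) = 2 J \left(\frac{3}{2} + J\right)$)
$K{\left(-21 \right)} - \left(10 \cdot 7 + \left(y{\left(-3,5 \right)} - 5\right)\right) = - 21 \left(3 + 2 \left(-21\right)\right) - \left(10 \cdot 7 - 7\right) = - 21 \left(3 - 42\right) - \left(70 - 7\right) = \left(-21\right) \left(-39\right) - 63 = 819 - 63 = 756$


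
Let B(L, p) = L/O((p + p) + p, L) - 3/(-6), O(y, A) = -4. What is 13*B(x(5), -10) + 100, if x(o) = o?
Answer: 361/4 ≈ 90.250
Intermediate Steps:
B(L, p) = 1/2 - L/4 (B(L, p) = L/(-4) - 3/(-6) = L*(-1/4) - 3*(-1/6) = -L/4 + 1/2 = 1/2 - L/4)
13*B(x(5), -10) + 100 = 13*(1/2 - 1/4*5) + 100 = 13*(1/2 - 5/4) + 100 = 13*(-3/4) + 100 = -39/4 + 100 = 361/4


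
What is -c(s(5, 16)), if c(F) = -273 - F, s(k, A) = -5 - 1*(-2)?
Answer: 270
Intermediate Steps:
s(k, A) = -3 (s(k, A) = -5 + 2 = -3)
-c(s(5, 16)) = -(-273 - 1*(-3)) = -(-273 + 3) = -1*(-270) = 270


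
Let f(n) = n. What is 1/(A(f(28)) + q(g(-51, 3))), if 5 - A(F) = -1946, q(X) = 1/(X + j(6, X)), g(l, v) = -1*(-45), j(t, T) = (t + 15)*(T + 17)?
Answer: 1347/2627998 ≈ 0.00051256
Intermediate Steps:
j(t, T) = (15 + t)*(17 + T)
g(l, v) = 45
q(X) = 1/(357 + 22*X) (q(X) = 1/(X + (255 + 15*X + 17*6 + X*6)) = 1/(X + (255 + 15*X + 102 + 6*X)) = 1/(X + (357 + 21*X)) = 1/(357 + 22*X))
A(F) = 1951 (A(F) = 5 - 1*(-1946) = 5 + 1946 = 1951)
1/(A(f(28)) + q(g(-51, 3))) = 1/(1951 + 1/(357 + 22*45)) = 1/(1951 + 1/(357 + 990)) = 1/(1951 + 1/1347) = 1/(2627998/1347) = 1347/2627998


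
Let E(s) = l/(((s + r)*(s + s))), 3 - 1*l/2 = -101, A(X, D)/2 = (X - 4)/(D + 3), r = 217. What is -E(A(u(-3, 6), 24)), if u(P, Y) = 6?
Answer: -1458/451 ≈ -3.2328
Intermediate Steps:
A(X, D) = 2*(-4 + X)/(3 + D) (A(X, D) = 2*((X - 4)/(D + 3)) = 2*((-4 + X)/(3 + D)) = 2*(-4 + X)/(3 + D))
l = 208 (l = 6 - 2*(-101) = 6 + 202 = 208)
E(s) = 104/(s*(217 + s)) (E(s) = 208/(((s + 217)*(s + s))) = 208/(((217 + s)*(2*s))) = 208/((2*s*(217 + s))) = 208*(1/(2*s*(217 + s))) = 104/(s*(217 + s)))
-E(A(u(-3, 6), 24)) = -104/((2*(-4 + 6)/(3 + 24))*(217 + 2*(-4 + 6)/(3 + 24))) = -104/((2*2/27)*(217 + 2*2/27)) = -104/((2*(1/27)*2)*(217 + 2*(1/27)*2)) = -104/(4/27*(217 + 4/27)) = -104*27/(4*5863/27) = -104*27*27/(4*5863) = -1*1458/451 = -1458/451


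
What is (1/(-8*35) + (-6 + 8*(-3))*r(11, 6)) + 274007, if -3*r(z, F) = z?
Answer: 76752759/280 ≈ 2.7412e+5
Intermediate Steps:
r(z, F) = -z/3
(1/(-8*35) + (-6 + 8*(-3))*r(11, 6)) + 274007 = (1/(-8*35) + (-6 + 8*(-3))*(-1/3*11)) + 274007 = (1/(-280) + (-6 - 24)*(-11/3)) + 274007 = (-1/280 - 30*(-11/3)) + 274007 = (-1/280 + 110) + 274007 = 30799/280 + 274007 = 76752759/280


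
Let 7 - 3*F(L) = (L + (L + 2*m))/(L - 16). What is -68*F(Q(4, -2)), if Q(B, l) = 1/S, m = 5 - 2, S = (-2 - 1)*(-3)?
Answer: -71876/429 ≈ -167.54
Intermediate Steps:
S = 9 (S = -3*(-3) = 9)
m = 3
Q(B, l) = ⅑ (Q(B, l) = 1/9 = ⅑)
F(L) = 7/3 - (6 + 2*L)/(3*(-16 + L)) (F(L) = 7/3 - (L + (L + 2*3))/(3*(L - 16)) = 7/3 - (L + (L + 6))/(3*(-16 + L)) = 7/3 - (L + (6 + L))/(3*(-16 + L)) = 7/3 - (6 + 2*L)/(3*(-16 + L)))
-68*F(Q(4, -2)) = -68*(-118 + 5*(⅑))/(3*(-16 + ⅑)) = -68*(-118 + 5/9)/(3*(-143/9)) = -68*(-9)*(-1057)/(3*143*9) = -68*1057/429 = -71876/429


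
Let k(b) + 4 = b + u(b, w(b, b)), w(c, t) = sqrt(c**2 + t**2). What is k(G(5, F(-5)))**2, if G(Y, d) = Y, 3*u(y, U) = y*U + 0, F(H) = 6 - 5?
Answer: 1259/9 + 50*sqrt(2)/3 ≈ 163.46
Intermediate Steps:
F(H) = 1
u(y, U) = U*y/3 (u(y, U) = (y*U + 0)/3 = (U*y + 0)/3 = (U*y)/3 = U*y/3)
k(b) = -4 + b + b*sqrt(2)*sqrt(b**2)/3 (k(b) = -4 + (b + sqrt(b**2 + b**2)*b/3) = -4 + (b + sqrt(2*b**2)*b/3) = -4 + (b + (sqrt(2)*sqrt(b**2))*b/3) = -4 + (b + b*sqrt(2)*sqrt(b**2)/3) = -4 + b + b*sqrt(2)*sqrt(b**2)/3)
k(G(5, F(-5)))**2 = (-4 + 5 + (1/3)*5*sqrt(2)*sqrt(5**2))**2 = (-4 + 5 + (1/3)*5*sqrt(2)*sqrt(25))**2 = (-4 + 5 + (1/3)*5*sqrt(2)*5)**2 = (-4 + 5 + 25*sqrt(2)/3)**2 = (1 + 25*sqrt(2)/3)**2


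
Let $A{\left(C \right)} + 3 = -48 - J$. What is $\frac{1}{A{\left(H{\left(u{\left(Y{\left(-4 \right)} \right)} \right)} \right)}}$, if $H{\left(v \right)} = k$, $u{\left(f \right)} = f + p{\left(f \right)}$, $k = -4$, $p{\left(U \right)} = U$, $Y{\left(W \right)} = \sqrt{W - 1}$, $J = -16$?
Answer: $- \frac{1}{35} \approx -0.028571$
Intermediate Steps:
$Y{\left(W \right)} = \sqrt{-1 + W}$
$u{\left(f \right)} = 2 f$ ($u{\left(f \right)} = f + f = 2 f$)
$H{\left(v \right)} = -4$
$A{\left(C \right)} = -35$ ($A{\left(C \right)} = -3 - 32 = -35$)
$\frac{1}{A{\left(H{\left(u{\left(Y{\left(-4 \right)} \right)} \right)} \right)}} = \frac{1}{-35} = - \frac{1}{35}$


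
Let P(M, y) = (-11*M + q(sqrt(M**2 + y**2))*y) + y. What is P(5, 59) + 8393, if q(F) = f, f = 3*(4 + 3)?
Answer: 9636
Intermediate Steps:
f = 21 (f = 3*7 = 21)
q(F) = 21
P(M, y) = -11*M + 22*y (P(M, y) = (-11*M + 21*y) + y = -11*M + 22*y)
P(5, 59) + 8393 = (-11*5 + 22*59) + 8393 = (-55 + 1298) + 8393 = 1243 + 8393 = 9636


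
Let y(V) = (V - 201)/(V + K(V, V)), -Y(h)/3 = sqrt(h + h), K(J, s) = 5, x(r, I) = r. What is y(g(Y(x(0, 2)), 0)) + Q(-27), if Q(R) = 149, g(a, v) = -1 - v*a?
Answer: 197/2 ≈ 98.500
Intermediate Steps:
Y(h) = -3*sqrt(2)*sqrt(h) (Y(h) = -3*sqrt(h + h) = -3*sqrt(2)*sqrt(h))
g(a, v) = -1 - a*v
y(V) = (-201 + V)/(5 + V) (y(V) = (V - 201)/(V + 5) = (-201 + V)/(5 + V))
y(g(Y(x(0, 2)), 0)) + Q(-27) = (-201 + (-1 - 1*(-3*sqrt(2)*sqrt(0))*0))/(5 + (-1 - 1*(-3*sqrt(2)*sqrt(0))*0)) + 149 = (-201 + (-1 - 1*(-3*sqrt(2)*0)*0))/(5 + (-1 - 1*(-3*sqrt(2)*0)*0)) + 149 = (-201 + (-1 - 1*0*0))/(5 + (-1 - 1*0*0)) + 149 = (-201 + (-1 + 0))/(5 + (-1 + 0)) + 149 = (-201 - 1)/(5 - 1) + 149 = -202/4 + 149 = (1/4)*(-202) + 149 = -101/2 + 149 = 197/2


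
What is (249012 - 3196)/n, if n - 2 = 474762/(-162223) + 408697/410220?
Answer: 16358346618852960/4637423911 ≈ 3.5275e+6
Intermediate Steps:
n = 4637423911/66547119060 (n = 2 + (474762/(-162223) + 408697/410220) = 2 + (474762*(-1/162223) + 408697*(1/410220)) = 2 + (-474762/162223 + 408697/410220) = 2 - 128456814209/66547119060 = 4637423911/66547119060 ≈ 0.069686)
(249012 - 3196)/n = (249012 - 3196)/(4637423911/66547119060) = 245816*(66547119060/4637423911) = 16358346618852960/4637423911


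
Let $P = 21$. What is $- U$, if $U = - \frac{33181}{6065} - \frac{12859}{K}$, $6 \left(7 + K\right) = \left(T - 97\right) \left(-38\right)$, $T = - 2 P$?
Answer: $\frac{12836149}{635612} \approx 20.195$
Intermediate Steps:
$T = -42$ ($T = \left(-2\right) 21 = -42$)
$K = \frac{2620}{3}$ ($K = -7 + \frac{\left(-42 - 97\right) \left(-38\right)}{6} = -7 + \frac{\left(-139\right) \left(-38\right)}{6} = -7 + \frac{1}{6} \cdot 5282 = -7 + \frac{2641}{3} = \frac{2620}{3} \approx 873.33$)
$U = - \frac{12836149}{635612}$ ($U = - \frac{33181}{6065} - \frac{12859}{\frac{2620}{3}} = \left(-33181\right) \frac{1}{6065} - \frac{38577}{2620} = - \frac{33181}{6065} - \frac{38577}{2620} = - \frac{12836149}{635612} \approx -20.195$)
$- U = \left(-1\right) \left(- \frac{12836149}{635612}\right) = \frac{12836149}{635612}$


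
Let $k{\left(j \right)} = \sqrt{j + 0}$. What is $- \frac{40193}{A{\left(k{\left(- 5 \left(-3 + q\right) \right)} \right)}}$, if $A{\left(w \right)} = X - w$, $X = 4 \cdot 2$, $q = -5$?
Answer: $- \frac{40193}{3} - \frac{40193 \sqrt{10}}{12} \approx -23989.0$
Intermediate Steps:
$X = 8$
$k{\left(j \right)} = \sqrt{j}$
$A{\left(w \right)} = 8 - w$
$- \frac{40193}{A{\left(k{\left(- 5 \left(-3 + q\right) \right)} \right)}} = - \frac{40193}{8 - \sqrt{- 5 \left(-3 - 5\right)}} = - \frac{40193}{8 - \sqrt{\left(-5\right) \left(-8\right)}} = - \frac{40193}{8 - \sqrt{40}} = - \frac{40193}{8 - 2 \sqrt{10}}$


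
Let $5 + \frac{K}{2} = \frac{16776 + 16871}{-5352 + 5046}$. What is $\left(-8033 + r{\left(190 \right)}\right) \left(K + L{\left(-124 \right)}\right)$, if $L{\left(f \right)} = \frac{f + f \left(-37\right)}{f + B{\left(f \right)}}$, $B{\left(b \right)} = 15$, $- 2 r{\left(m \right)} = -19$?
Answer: $\frac{8054319155}{3706} \approx 2.1733 \cdot 10^{6}$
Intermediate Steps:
$K = - \frac{35177}{153}$ ($K = -10 + 2 \frac{16776 + 16871}{-5352 + 5046} = -10 + 2 \frac{33647}{-306} = -10 + 2 \cdot 33647 \left(- \frac{1}{306}\right) = -10 + 2 \left(- \frac{33647}{306}\right) = -10 - \frac{33647}{153} = - \frac{35177}{153} \approx -229.92$)
$r{\left(m \right)} = \frac{19}{2}$ ($r{\left(m \right)} = \left(- \frac{1}{2}\right) \left(-19\right) = \frac{19}{2}$)
$L{\left(f \right)} = - \frac{36 f}{15 + f}$ ($L{\left(f \right)} = \frac{f + f \left(-37\right)}{f + 15} = \frac{f - 37 f}{15 + f} = \frac{\left(-36\right) f}{15 + f} = - \frac{36 f}{15 + f}$)
$\left(-8033 + r{\left(190 \right)}\right) \left(K + L{\left(-124 \right)}\right) = \left(-8033 + \frac{19}{2}\right) \left(- \frac{35177}{153} - - \frac{4464}{15 - 124}\right) = - \frac{16047 \left(- \frac{35177}{153} - - \frac{4464}{-109}\right)}{2} = - \frac{16047 \left(- \frac{35177}{153} - \left(-4464\right) \left(- \frac{1}{109}\right)\right)}{2} = - \frac{16047 \left(- \frac{35177}{153} - \frac{4464}{109}\right)}{2} = \left(- \frac{16047}{2}\right) \left(- \frac{4517285}{16677}\right) = \frac{8054319155}{3706}$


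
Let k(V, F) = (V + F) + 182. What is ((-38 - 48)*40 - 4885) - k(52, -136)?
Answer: -8423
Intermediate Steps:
k(V, F) = 182 + F + V (k(V, F) = (F + V) + 182 = 182 + F + V)
((-38 - 48)*40 - 4885) - k(52, -136) = ((-38 - 48)*40 - 4885) - (182 - 136 + 52) = (-86*40 - 4885) - 1*98 = (-3440 - 4885) - 98 = -8325 - 98 = -8423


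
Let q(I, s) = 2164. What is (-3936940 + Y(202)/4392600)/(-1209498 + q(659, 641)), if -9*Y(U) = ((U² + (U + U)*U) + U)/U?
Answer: 155640623796607/47730017955600 ≈ 3.2609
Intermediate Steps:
Y(U) = -(U + 3*U²)/(9*U) (Y(U) = -((U² + (U + U)*U) + U)/(9*U) = -((U² + (2*U)*U) + U)/(9*U) = -((U² + 2*U²) + U)/(9*U) = -(3*U² + U)/(9*U) = -(U + 3*U²)/(9*U))
(-3936940 + Y(202)/4392600)/(-1209498 + q(659, 641)) = (-3936940 + (-⅑ - ⅓*202)/4392600)/(-1209498 + 2164) = (-3936940 + (-⅑ - 202/3)*(1/4392600))/(-1207334) = (-3936940 - 607/9*1/4392600)*(-1/1207334) = (-3936940 - 607/39533400)*(-1/1207334) = -155640623796607/39533400*(-1/1207334) = 155640623796607/47730017955600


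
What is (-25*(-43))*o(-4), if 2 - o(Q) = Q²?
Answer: -15050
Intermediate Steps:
o(Q) = 2 - Q²
(-25*(-43))*o(-4) = (-25*(-43))*(2 - 1*(-4)²) = 1075*(2 - 1*16) = 1075*(2 - 16) = 1075*(-14) = -15050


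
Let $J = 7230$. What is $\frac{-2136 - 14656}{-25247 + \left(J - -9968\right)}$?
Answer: $\frac{16792}{8049} \approx 2.0862$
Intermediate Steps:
$\frac{-2136 - 14656}{-25247 + \left(J - -9968\right)} = \frac{-2136 - 14656}{-25247 + \left(7230 - -9968\right)} = - \frac{16792}{-25247 + \left(7230 + 9968\right)} = - \frac{16792}{-25247 + 17198} = - \frac{16792}{-8049} = \left(-16792\right) \left(- \frac{1}{8049}\right) = \frac{16792}{8049}$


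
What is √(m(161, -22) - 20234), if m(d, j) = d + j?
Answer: I*√20095 ≈ 141.76*I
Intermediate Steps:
√(m(161, -22) - 20234) = √((161 - 22) - 20234) = √(139 - 20234) = √(-20095) = I*√20095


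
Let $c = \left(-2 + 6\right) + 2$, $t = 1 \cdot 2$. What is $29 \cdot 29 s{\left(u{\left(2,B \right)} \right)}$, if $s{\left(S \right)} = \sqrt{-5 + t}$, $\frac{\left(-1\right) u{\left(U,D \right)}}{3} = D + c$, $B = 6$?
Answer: $841 i \sqrt{3} \approx 1456.7 i$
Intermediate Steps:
$t = 2$
$c = 6$ ($c = 4 + 2 = 6$)
$u{\left(U,D \right)} = -18 - 3 D$ ($u{\left(U,D \right)} = - 3 \left(D + 6\right) = - 3 \left(6 + D\right) = -18 - 3 D$)
$s{\left(S \right)} = i \sqrt{3}$ ($s{\left(S \right)} = \sqrt{-5 + 2} = \sqrt{-3} = i \sqrt{3}$)
$29 \cdot 29 s{\left(u{\left(2,B \right)} \right)} = 29 \cdot 29 i \sqrt{3} = 841 i \sqrt{3}$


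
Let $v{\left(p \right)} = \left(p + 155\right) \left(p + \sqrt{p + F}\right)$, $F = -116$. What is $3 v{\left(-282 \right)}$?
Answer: $107442 - 381 i \sqrt{398} \approx 1.0744 \cdot 10^{5} - 7600.9 i$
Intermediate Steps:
$v{\left(p \right)} = \left(155 + p\right) \left(p + \sqrt{-116 + p}\right)$ ($v{\left(p \right)} = \left(p + 155\right) \left(p + \sqrt{p - 116}\right) = \left(155 + p\right) \left(p + \sqrt{-116 + p}\right)$)
$3 v{\left(-282 \right)} = 3 \left(\left(-282\right)^{2} + 155 \left(-282\right) + 155 \sqrt{-116 - 282} - 282 \sqrt{-116 - 282}\right) = 3 \left(79524 - 43710 + 155 \sqrt{-398} - 282 \sqrt{-398}\right) = 3 \left(79524 - 43710 + 155 i \sqrt{398} - 282 i \sqrt{398}\right) = 3 \left(35814 - 127 i \sqrt{398}\right) = 107442 - 381 i \sqrt{398}$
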